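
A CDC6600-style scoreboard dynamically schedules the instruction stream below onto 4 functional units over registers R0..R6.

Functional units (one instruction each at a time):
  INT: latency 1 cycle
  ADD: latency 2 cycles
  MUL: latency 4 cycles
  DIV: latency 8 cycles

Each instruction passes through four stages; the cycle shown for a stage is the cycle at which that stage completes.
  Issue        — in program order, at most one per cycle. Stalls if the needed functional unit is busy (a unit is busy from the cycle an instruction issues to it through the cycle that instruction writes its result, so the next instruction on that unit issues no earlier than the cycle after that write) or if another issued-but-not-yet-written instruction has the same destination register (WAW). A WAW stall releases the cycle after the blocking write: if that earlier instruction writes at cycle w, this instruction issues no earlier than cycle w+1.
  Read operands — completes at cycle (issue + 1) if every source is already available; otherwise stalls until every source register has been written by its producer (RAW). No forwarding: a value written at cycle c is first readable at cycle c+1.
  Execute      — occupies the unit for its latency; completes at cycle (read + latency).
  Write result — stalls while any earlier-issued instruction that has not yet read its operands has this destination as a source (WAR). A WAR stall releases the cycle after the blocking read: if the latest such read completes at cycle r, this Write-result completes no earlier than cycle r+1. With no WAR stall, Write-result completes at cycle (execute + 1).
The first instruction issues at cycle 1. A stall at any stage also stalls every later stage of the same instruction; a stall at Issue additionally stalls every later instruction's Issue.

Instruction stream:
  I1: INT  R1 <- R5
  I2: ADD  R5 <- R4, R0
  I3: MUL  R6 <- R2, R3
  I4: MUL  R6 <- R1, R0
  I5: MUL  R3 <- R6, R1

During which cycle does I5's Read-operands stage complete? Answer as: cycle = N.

cycle = 18

c1: issue I1 (INT)
c2: I1 read-ops · issue I2 (ADD)
c3: I1 finished on INT · I2 read-ops · issue I3 (MUL)
c4: I1→R1 · I3 read-ops
c5: I2 finished on ADD
c6: I2→R5
c8: I3 finished on MUL
c9: I3→R6
c10: issue I4 (MUL)
c11: I4 read-ops
c15: I4 finished on MUL
c16: I4→R6
c17: issue I5 (MUL)
c18: I5 read-ops
c22: I5 finished on MUL
c23: I5→R3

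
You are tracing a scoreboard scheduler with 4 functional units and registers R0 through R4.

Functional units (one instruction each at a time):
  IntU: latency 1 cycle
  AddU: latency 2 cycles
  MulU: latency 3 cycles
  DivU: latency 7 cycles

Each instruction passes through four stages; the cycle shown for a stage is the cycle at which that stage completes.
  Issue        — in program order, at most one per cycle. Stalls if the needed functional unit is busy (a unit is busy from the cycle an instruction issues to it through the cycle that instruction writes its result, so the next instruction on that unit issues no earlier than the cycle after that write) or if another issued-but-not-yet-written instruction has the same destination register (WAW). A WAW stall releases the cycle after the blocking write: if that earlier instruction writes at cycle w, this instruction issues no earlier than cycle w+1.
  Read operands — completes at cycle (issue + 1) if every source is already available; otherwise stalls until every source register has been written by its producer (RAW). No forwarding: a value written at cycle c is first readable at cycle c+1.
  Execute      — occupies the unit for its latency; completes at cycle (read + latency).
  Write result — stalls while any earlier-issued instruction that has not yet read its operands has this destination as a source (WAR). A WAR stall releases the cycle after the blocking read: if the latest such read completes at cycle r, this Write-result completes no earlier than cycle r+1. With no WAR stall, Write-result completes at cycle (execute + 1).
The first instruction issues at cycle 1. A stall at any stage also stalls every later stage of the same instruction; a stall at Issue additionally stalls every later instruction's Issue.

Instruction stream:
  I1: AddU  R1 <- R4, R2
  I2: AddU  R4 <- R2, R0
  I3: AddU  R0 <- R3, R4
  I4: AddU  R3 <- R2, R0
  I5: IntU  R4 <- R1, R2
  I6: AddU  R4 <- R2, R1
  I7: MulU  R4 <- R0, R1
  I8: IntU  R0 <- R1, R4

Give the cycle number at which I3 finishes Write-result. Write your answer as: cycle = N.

cycle 1: I1 dispatched to AddU
cycle 2: I1 operands ready
cycle 4: I1 complete
cycle 5: R1←I1
cycle 6: I2 dispatched to AddU
cycle 7: I2 operands ready
cycle 9: I2 complete
cycle 10: R4←I2
cycle 11: I3 dispatched to AddU
cycle 12: I3 operands ready
cycle 14: I3 complete
cycle 15: R0←I3
cycle 16: I4 dispatched to AddU
cycle 17: I4 operands ready, I5 dispatched to IntU
cycle 18: I5 operands ready
cycle 19: I4 complete, I5 complete
cycle 20: R3←I4, R4←I5
cycle 21: I6 dispatched to AddU
cycle 22: I6 operands ready
cycle 24: I6 complete
cycle 25: R4←I6
cycle 26: I7 dispatched to MulU
cycle 27: I7 operands ready, I8 dispatched to IntU
cycle 30: I7 complete
cycle 31: R4←I7
cycle 32: I8 operands ready
cycle 33: I8 complete
cycle 34: R0←I8

cycle = 15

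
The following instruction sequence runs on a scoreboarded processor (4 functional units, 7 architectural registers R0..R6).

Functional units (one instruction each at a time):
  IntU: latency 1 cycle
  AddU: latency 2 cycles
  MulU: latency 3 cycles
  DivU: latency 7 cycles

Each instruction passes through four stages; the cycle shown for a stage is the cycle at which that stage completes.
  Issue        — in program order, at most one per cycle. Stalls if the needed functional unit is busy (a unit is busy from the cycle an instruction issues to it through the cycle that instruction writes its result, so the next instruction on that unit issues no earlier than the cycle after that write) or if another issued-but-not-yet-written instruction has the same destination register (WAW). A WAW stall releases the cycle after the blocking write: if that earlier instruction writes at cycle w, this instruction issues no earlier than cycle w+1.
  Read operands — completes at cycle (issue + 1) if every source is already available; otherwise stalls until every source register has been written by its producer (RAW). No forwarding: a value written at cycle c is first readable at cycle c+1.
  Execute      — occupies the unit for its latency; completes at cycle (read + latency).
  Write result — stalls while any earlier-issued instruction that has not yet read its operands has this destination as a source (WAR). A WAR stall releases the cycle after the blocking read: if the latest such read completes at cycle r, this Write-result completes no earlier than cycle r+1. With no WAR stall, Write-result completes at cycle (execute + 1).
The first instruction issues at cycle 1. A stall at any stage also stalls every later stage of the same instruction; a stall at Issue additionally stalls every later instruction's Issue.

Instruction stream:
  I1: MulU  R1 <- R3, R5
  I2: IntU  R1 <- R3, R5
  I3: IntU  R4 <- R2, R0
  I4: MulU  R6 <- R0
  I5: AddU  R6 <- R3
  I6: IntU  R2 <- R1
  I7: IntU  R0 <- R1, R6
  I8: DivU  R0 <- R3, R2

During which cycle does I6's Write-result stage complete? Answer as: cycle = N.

t=1  I1→MulU
t=2  I1 RO
t=5  I1 EX
t=6  I1 WR R1
t=7  I2→IntU
t=8  I2 RO
t=9  I2 EX
t=10  I2 WR R1
t=11  I3→IntU
t=12  I3 RO | I4→MulU
t=13  I3 EX | I4 RO
t=14  I3 WR R4
t=16  I4 EX
t=17  I4 WR R6
t=18  I5→AddU
t=19  I5 RO | I6→IntU
t=20  I6 RO
t=21  I5 EX | I6 EX
t=22  I5 WR R6 | I6 WR R2
t=23  I7→IntU
t=24  I7 RO
t=25  I7 EX
t=26  I7 WR R0
t=27  I8→DivU
t=28  I8 RO
t=35  I8 EX
t=36  I8 WR R0

cycle = 22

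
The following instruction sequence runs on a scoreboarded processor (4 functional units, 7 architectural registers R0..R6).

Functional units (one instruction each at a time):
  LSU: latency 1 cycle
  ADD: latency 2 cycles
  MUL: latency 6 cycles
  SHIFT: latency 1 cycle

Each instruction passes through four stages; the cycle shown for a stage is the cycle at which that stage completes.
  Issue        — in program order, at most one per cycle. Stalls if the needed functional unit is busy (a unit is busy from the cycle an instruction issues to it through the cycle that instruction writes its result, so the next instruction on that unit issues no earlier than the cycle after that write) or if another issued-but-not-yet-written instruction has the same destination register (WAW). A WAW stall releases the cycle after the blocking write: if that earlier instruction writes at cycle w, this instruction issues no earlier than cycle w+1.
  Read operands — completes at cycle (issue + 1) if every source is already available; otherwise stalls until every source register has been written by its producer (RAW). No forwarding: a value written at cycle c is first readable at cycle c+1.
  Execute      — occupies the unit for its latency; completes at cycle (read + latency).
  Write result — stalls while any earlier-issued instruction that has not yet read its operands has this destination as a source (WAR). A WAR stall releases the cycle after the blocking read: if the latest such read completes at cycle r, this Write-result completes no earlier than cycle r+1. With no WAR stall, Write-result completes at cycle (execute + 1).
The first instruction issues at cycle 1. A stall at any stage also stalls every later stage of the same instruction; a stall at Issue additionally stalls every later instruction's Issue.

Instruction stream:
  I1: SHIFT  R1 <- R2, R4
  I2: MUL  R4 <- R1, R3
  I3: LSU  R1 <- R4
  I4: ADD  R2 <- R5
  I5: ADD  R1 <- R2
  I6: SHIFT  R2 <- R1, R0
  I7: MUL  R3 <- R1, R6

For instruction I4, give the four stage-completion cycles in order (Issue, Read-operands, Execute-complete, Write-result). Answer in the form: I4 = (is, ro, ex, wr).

I4 = (6, 7, 9, 10)

  I1 | 1 | 2 | 3 | 4
  I2 | 2 | 5 | 11 | 12   RAW R1: wait I1 write@4
  I3 | 5 | 13 | 14 | 15   WAW R1: wait I1 write@4 · RAW R4: wait I2 write@12
  I4 | 6 | 7 | 9 | 10
  I5 | 16 | 17 | 19 | 20   WAW R1: wait I3 write@15
  I6 | 17 | 21 | 22 | 23   RAW R1: wait I5 write@20
  I7 | 18 | 21 | 27 | 28   RAW R1: wait I5 write@20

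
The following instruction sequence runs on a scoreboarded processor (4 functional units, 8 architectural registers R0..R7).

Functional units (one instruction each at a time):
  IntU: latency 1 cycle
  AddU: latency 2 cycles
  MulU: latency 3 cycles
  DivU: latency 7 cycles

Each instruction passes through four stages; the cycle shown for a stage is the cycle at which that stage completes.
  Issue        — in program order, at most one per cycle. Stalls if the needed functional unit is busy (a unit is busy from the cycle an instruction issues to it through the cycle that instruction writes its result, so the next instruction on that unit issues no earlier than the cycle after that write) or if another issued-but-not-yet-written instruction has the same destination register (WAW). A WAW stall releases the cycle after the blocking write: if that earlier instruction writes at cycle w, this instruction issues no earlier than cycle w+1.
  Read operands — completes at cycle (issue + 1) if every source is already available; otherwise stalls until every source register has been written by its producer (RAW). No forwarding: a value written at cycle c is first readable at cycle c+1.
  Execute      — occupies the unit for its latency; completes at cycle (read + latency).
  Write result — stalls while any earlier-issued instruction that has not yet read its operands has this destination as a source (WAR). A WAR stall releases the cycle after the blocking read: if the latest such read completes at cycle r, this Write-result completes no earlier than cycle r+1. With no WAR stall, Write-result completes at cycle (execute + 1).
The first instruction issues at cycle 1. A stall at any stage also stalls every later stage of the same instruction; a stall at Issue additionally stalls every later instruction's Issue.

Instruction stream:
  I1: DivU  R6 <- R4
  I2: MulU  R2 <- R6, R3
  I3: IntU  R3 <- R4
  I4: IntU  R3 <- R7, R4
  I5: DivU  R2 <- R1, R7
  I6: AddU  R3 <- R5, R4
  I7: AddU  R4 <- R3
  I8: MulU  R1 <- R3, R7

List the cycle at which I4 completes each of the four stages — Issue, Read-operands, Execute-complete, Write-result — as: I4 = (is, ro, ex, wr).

I4 = (13, 14, 15, 16)

1) issue 1, read 2, done 9, write 10
2) issue 2, read 11, done 14, write 15  <RAW R6: wait I1 write@10>
3) issue 3, read 4, done 5, write 12  <WAR R3: wait I2 read@11>
4) issue 13, read 14, done 15, write 16  <struct: IntU busy until I3 writes@12>
5) issue 16, read 17, done 24, write 25  <WAW R2: wait I2 write@15>
6) issue 17, read 18, done 20, write 21
7) issue 22, read 23, done 25, write 26  <struct: AddU busy until I6 writes@21>
8) issue 23, read 24, done 27, write 28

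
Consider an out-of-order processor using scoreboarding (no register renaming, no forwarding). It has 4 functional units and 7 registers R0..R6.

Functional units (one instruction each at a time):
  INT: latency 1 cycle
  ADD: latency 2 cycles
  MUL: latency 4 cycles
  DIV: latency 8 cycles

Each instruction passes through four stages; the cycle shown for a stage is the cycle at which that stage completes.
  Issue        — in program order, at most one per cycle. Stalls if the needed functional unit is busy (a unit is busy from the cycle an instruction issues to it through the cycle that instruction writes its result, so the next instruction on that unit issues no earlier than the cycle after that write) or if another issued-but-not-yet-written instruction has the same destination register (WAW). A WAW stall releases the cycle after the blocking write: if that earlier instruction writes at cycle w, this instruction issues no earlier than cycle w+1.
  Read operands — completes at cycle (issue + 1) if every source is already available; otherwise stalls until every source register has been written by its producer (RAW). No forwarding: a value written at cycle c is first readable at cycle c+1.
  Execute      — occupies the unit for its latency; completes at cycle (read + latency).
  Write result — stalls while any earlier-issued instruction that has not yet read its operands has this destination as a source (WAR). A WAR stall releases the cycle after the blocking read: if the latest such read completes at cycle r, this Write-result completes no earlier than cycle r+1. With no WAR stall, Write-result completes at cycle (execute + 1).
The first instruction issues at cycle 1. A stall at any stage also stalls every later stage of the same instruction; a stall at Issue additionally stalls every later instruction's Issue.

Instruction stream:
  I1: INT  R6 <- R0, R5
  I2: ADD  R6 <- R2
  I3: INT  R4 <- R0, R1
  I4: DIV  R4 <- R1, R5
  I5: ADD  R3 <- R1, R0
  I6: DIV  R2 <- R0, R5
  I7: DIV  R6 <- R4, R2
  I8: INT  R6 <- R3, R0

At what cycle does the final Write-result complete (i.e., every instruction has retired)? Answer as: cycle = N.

I1: IS=1 RO=2 EX=3 WR=4
I2: IS=5 RO=6 EX=8 WR=9  [WAW R6: wait I1 write@4]
I3: IS=6 RO=7 EX=8 WR=9
I4: IS=10 RO=11 EX=19 WR=20  [WAW R4: wait I3 write@9]
I5: IS=11 RO=12 EX=14 WR=15
I6: IS=21 RO=22 EX=30 WR=31  [struct: DIV busy until I4 writes@20]
I7: IS=32 RO=33 EX=41 WR=42  [struct: DIV busy until I6 writes@31]
I8: IS=43 RO=44 EX=45 WR=46  [WAW R6: wait I7 write@42]

cycle = 46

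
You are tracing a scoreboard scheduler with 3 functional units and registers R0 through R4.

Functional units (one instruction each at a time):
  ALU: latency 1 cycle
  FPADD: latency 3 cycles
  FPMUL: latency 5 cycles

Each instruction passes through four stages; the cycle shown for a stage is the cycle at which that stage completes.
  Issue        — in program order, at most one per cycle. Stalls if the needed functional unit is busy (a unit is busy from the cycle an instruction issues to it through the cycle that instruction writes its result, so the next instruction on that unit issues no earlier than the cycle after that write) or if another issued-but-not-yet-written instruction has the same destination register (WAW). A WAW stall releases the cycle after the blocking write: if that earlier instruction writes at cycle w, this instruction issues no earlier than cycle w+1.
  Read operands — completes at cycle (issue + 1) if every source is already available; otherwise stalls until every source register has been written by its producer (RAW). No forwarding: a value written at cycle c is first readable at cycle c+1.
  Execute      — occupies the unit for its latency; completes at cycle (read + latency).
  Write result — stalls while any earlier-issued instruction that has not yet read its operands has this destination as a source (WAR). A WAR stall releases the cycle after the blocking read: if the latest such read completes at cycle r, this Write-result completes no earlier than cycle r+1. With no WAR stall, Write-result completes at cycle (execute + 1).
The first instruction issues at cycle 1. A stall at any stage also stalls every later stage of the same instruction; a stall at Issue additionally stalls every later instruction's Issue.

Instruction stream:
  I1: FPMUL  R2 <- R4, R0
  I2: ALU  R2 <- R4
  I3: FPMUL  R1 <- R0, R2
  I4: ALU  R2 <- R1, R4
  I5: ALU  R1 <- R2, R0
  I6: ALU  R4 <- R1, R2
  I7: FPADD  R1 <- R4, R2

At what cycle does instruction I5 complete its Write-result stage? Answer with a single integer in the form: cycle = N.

cycle = 26

t=1  I1 issues→FPMUL
t=2  I1 reads
t=7  I1 exec-done
t=8  I1 writes R2
t=9  I2 issues→ALU
t=10  I2 reads | I3 issues→FPMUL
t=11  I2 exec-done
t=12  I2 writes R2
t=13  I3 reads | I4 issues→ALU
t=18  I3 exec-done
t=19  I3 writes R1
t=20  I4 reads
t=21  I4 exec-done
t=22  I4 writes R2
t=23  I5 issues→ALU
t=24  I5 reads
t=25  I5 exec-done
t=26  I5 writes R1
t=27  I6 issues→ALU
t=28  I6 reads | I7 issues→FPADD
t=29  I6 exec-done
t=30  I6 writes R4
t=31  I7 reads
t=34  I7 exec-done
t=35  I7 writes R1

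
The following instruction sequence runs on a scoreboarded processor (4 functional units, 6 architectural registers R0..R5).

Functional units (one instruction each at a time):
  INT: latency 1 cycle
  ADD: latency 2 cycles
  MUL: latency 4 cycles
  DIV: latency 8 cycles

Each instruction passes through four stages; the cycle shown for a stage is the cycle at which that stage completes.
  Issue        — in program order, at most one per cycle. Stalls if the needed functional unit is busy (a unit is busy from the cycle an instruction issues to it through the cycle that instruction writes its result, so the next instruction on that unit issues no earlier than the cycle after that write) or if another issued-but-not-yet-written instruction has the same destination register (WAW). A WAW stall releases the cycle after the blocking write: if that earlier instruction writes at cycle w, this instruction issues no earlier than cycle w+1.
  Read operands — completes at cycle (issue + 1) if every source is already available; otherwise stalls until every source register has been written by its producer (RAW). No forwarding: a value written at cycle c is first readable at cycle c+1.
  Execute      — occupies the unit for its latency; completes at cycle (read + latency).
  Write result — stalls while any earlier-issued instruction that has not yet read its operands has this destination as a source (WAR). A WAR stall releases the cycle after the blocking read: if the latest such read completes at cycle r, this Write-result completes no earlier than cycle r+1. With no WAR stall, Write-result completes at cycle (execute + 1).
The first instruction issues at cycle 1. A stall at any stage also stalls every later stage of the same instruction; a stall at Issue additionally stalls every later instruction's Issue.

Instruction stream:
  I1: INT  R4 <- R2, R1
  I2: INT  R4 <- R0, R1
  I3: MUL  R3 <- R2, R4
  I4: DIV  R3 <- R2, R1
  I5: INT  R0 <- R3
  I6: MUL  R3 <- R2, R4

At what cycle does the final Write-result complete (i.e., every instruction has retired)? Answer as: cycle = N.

cycle 1: issue I1 (INT)
cycle 2: I1 read-ops
cycle 3: I1 finished on INT
cycle 4: I1→R4
cycle 5: issue I2 (INT)
cycle 6: I2 read-ops · issue I3 (MUL)
cycle 7: I2 finished on INT
cycle 8: I2→R4
cycle 9: I3 read-ops
cycle 13: I3 finished on MUL
cycle 14: I3→R3
cycle 15: issue I4 (DIV)
cycle 16: I4 read-ops · issue I5 (INT)
cycle 24: I4 finished on DIV
cycle 25: I4→R3
cycle 26: I5 read-ops · issue I6 (MUL)
cycle 27: I5 finished on INT · I6 read-ops
cycle 28: I5→R0
cycle 31: I6 finished on MUL
cycle 32: I6→R3

cycle = 32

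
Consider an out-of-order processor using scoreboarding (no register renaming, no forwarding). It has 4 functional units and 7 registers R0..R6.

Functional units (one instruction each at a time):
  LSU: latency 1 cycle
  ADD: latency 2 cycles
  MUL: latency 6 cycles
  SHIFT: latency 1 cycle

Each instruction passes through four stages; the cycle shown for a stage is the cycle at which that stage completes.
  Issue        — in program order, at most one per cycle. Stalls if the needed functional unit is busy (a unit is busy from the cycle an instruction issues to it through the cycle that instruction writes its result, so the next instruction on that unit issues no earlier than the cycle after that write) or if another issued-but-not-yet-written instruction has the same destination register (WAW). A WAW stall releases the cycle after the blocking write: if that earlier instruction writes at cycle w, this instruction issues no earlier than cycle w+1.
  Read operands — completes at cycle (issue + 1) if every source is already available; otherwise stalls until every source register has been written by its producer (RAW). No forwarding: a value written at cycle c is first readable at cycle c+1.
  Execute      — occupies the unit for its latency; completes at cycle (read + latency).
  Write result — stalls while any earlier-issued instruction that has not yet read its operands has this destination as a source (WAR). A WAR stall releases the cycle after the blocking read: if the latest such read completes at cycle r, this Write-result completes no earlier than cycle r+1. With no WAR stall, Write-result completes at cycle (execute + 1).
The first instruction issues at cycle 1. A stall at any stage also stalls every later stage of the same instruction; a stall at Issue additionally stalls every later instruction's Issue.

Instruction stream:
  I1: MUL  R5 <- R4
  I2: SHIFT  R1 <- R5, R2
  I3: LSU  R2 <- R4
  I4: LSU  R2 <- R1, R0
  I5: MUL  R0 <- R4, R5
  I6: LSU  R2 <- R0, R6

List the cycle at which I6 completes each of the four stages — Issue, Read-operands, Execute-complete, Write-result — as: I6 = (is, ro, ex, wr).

t=1  I1 issues→MUL
t=2  I1 reads · I2 issues→SHIFT
t=3  I3 issues→LSU
t=4  I3 reads
t=5  I3 exec-done
t=8  I1 exec-done
t=9  I1 writes R5
t=10  I2 reads
t=11  I2 exec-done · I3 writes R2
t=12  I2 writes R1 · I4 issues→LSU
t=13  I4 reads · I5 issues→MUL
t=14  I4 exec-done · I5 reads
t=15  I4 writes R2
t=16  I6 issues→LSU
t=20  I5 exec-done
t=21  I5 writes R0
t=22  I6 reads
t=23  I6 exec-done
t=24  I6 writes R2

I6 = (16, 22, 23, 24)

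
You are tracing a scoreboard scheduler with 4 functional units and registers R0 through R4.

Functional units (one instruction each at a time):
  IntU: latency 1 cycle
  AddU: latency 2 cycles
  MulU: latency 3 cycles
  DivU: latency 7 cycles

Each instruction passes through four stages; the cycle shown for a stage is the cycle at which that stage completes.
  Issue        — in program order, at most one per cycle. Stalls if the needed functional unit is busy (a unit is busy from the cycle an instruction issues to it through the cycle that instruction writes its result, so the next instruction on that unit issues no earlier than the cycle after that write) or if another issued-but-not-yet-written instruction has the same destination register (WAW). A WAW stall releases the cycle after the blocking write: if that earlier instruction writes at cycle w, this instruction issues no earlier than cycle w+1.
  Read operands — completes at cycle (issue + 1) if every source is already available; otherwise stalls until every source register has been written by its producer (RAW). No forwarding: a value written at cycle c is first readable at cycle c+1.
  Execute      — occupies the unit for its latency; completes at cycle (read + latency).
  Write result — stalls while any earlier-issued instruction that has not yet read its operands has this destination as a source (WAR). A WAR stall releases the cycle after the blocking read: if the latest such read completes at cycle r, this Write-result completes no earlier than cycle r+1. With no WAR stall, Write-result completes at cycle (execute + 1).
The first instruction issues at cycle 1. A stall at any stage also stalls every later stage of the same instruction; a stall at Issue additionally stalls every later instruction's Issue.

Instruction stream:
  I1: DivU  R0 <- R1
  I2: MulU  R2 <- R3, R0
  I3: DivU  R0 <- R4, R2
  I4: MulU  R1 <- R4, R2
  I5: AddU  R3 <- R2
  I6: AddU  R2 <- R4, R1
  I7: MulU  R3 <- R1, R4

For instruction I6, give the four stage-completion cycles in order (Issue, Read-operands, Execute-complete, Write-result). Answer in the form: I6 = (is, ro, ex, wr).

[I1] 1/2/9/10
[I2] 2/11/14/15  (RAW R0: wait I1 write@10)
[I3] 11/16/23/24  (struct: DivU busy until I1 writes@10; RAW R2: wait I2 write@15)
[I4] 16/17/20/21  (struct: MulU busy until I2 writes@15)
[I5] 17/18/20/21
[I6] 22/23/25/26  (struct: AddU busy until I5 writes@21)
[I7] 23/24/27/28

I6 = (22, 23, 25, 26)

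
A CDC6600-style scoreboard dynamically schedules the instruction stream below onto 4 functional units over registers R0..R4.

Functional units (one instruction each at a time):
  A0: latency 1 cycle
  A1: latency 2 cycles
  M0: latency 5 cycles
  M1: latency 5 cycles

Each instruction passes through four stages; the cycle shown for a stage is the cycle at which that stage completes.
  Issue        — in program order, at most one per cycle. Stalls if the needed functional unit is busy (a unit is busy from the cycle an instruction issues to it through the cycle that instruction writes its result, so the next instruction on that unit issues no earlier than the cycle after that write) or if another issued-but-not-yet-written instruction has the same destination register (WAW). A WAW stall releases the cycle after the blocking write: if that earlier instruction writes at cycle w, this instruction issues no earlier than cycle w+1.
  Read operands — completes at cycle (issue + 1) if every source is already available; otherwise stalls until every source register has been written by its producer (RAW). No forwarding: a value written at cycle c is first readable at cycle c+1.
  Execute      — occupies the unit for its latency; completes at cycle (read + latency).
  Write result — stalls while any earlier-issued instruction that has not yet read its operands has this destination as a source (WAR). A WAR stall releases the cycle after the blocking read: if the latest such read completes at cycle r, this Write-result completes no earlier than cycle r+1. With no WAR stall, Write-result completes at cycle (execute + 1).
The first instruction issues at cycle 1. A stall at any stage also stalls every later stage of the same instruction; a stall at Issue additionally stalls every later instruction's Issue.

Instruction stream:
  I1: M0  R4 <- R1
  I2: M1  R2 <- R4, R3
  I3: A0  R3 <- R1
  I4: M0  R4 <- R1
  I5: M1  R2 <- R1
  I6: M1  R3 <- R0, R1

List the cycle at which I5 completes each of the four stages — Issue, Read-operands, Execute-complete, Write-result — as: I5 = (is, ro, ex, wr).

I5 = (16, 17, 22, 23)

I1: IS=1 RO=2 EX=7 WR=8
I2: IS=2 RO=9 EX=14 WR=15  [RAW R4: wait I1 write@8]
I3: IS=3 RO=4 EX=5 WR=10  [WAR R3: wait I2 read@9]
I4: IS=9 RO=10 EX=15 WR=16  [struct: M0 busy until I1 writes@8]
I5: IS=16 RO=17 EX=22 WR=23  [struct: M1 busy until I2 writes@15]
I6: IS=24 RO=25 EX=30 WR=31  [struct: M1 busy until I5 writes@23]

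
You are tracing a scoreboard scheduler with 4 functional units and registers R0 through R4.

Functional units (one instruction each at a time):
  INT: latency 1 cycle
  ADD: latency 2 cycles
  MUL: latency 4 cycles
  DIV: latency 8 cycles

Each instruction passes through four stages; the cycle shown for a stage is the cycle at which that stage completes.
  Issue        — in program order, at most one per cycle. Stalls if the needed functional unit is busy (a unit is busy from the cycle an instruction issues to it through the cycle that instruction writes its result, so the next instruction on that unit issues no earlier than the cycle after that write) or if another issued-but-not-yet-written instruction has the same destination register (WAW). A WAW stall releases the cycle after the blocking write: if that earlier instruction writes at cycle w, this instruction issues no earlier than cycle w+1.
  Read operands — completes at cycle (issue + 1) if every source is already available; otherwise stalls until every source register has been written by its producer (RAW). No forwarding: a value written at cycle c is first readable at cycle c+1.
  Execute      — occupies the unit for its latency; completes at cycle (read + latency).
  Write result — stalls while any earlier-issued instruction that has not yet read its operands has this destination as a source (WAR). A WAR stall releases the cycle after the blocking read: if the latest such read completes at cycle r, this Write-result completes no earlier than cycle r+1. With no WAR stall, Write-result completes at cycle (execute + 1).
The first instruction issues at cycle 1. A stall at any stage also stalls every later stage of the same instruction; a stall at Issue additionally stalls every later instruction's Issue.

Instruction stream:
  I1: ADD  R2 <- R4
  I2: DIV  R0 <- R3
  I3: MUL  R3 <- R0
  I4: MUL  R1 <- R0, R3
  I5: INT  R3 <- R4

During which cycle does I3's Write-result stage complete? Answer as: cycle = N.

cycle = 18

[I1] 1/2/4/5
[I2] 2/3/11/12
[I3] 3/13/17/18  (RAW R0: wait I2 write@12)
[I4] 19/20/24/25  (struct: MUL busy until I3 writes@18)
[I5] 20/21/22/23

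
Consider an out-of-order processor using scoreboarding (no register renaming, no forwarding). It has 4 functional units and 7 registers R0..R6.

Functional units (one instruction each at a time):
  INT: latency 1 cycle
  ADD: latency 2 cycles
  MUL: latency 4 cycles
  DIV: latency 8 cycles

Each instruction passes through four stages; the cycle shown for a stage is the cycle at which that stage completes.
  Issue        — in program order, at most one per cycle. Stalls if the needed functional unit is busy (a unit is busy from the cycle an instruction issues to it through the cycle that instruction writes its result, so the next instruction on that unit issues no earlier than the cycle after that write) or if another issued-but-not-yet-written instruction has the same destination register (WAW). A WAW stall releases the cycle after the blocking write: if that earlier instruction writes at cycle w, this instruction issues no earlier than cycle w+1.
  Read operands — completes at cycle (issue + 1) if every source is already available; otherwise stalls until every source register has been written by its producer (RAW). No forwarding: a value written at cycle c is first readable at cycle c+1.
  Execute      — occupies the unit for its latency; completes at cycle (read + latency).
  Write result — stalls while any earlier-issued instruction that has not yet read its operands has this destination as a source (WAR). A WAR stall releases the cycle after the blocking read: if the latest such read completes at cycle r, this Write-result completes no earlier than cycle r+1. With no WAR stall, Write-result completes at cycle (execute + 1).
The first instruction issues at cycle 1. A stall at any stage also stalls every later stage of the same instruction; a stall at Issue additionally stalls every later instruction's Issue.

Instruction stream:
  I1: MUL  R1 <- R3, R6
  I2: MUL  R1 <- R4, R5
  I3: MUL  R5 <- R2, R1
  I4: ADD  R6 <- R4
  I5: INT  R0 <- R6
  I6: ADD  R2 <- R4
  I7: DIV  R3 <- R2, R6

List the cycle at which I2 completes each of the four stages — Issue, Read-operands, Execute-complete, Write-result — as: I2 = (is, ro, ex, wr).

c1: issue I1 (MUL)
c2: I1 read-ops
c6: I1 finished on MUL
c7: I1→R1
c8: issue I2 (MUL)
c9: I2 read-ops
c13: I2 finished on MUL
c14: I2→R1
c15: issue I3 (MUL)
c16: I3 read-ops, issue I4 (ADD)
c17: I4 read-ops, issue I5 (INT)
c19: I4 finished on ADD
c20: I3 finished on MUL, I4→R6
c21: I3→R5, I5 read-ops, issue I6 (ADD)
c22: I5 finished on INT, I6 read-ops, issue I7 (DIV)
c23: I5→R0
c24: I6 finished on ADD
c25: I6→R2
c26: I7 read-ops
c34: I7 finished on DIV
c35: I7→R3

I2 = (8, 9, 13, 14)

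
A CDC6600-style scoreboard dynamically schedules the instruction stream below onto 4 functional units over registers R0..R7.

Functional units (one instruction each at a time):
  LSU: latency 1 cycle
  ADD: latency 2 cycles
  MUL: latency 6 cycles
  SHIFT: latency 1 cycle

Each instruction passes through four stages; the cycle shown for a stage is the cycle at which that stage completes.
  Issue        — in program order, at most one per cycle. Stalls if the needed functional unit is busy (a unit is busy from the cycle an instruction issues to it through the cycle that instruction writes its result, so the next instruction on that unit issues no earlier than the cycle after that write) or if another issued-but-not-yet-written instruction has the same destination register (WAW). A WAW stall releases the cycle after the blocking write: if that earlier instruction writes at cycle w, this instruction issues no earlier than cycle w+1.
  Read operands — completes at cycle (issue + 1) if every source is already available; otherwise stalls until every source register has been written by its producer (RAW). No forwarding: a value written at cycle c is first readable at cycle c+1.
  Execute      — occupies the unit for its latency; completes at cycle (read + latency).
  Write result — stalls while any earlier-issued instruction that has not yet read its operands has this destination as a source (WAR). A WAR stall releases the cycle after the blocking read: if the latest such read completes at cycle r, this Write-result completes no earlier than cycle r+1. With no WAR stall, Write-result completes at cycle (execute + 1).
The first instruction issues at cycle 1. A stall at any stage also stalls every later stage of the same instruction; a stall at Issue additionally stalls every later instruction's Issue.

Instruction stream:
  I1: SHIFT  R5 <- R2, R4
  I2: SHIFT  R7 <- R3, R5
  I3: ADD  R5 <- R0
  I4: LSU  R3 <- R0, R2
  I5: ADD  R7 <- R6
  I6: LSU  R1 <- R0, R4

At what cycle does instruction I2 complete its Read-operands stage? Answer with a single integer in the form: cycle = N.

cycle = 6

I1: IS=1 RO=2 EX=3 WR=4
I2: IS=5 RO=6 EX=7 WR=8  [struct: SHIFT busy until I1 writes@4]
I3: IS=6 RO=7 EX=9 WR=10
I4: IS=7 RO=8 EX=9 WR=10
I5: IS=11 RO=12 EX=14 WR=15  [struct: ADD busy until I3 writes@10]
I6: IS=12 RO=13 EX=14 WR=15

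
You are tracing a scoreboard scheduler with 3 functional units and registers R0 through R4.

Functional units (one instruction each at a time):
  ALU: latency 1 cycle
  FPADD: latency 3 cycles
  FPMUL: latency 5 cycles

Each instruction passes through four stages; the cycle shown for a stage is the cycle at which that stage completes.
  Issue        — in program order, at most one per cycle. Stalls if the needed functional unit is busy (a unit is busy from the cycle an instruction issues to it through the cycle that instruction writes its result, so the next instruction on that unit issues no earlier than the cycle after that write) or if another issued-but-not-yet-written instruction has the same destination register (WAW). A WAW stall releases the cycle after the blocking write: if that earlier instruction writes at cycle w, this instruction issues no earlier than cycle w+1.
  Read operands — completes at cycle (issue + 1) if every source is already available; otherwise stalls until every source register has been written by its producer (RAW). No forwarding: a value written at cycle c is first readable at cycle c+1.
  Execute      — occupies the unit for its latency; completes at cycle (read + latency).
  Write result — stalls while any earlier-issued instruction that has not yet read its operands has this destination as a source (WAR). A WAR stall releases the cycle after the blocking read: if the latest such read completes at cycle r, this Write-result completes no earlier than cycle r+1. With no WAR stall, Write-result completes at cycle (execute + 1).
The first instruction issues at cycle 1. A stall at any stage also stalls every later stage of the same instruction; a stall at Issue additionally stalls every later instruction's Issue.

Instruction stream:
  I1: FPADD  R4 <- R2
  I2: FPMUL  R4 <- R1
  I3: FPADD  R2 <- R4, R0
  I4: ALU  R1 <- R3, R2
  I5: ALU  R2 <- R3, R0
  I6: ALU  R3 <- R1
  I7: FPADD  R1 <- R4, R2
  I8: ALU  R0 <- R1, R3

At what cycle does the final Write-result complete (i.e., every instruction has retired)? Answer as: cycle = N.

t=1  I1 dispatched to FPADD
t=2  I1 operands ready
t=5  I1 complete
t=6  R4←I1
t=7  I2 dispatched to FPMUL
t=8  I2 operands ready; I3 dispatched to FPADD
t=9  I4 dispatched to ALU
t=13  I2 complete
t=14  R4←I2
t=15  I3 operands ready
t=18  I3 complete
t=19  R2←I3
t=20  I4 operands ready
t=21  I4 complete
t=22  R1←I4
t=23  I5 dispatched to ALU
t=24  I5 operands ready
t=25  I5 complete
t=26  R2←I5
t=27  I6 dispatched to ALU
t=28  I6 operands ready; I7 dispatched to FPADD
t=29  I6 complete; I7 operands ready
t=30  R3←I6
t=31  I8 dispatched to ALU
t=32  I7 complete
t=33  R1←I7
t=34  I8 operands ready
t=35  I8 complete
t=36  R0←I8

cycle = 36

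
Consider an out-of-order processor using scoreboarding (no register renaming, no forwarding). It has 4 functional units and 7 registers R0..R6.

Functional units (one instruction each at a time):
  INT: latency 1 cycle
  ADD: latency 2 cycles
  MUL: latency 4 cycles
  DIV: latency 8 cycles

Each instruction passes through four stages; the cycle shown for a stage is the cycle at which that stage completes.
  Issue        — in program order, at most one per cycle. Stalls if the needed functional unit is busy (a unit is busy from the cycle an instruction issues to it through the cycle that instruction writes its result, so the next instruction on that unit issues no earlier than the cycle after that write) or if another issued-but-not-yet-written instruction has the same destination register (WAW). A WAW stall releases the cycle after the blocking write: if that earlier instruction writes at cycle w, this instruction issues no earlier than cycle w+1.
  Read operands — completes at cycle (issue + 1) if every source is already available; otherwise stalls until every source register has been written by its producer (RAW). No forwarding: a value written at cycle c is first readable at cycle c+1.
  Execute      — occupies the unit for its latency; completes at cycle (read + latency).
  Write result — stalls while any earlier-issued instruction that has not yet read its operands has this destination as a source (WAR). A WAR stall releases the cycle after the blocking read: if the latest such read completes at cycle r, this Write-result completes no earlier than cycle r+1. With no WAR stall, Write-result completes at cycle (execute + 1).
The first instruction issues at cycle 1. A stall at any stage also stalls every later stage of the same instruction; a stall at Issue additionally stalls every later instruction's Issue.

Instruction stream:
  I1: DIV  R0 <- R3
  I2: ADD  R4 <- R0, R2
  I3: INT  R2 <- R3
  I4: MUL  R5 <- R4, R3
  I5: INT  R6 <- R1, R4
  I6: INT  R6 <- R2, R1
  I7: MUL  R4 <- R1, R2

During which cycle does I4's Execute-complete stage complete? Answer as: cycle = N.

cycle = 20

cycle 1: I1→DIV
cycle 2: I1 RO; I2→ADD
cycle 3: I3→INT
cycle 4: I3 RO; I4→MUL
cycle 5: I3 EX
cycle 10: I1 EX
cycle 11: I1 WR R0
cycle 12: I2 RO
cycle 13: I3 WR R2
cycle 14: I2 EX; I5→INT
cycle 15: I2 WR R4
cycle 16: I4 RO; I5 RO
cycle 17: I5 EX
cycle 18: I5 WR R6
cycle 19: I6→INT
cycle 20: I4 EX; I6 RO
cycle 21: I4 WR R5; I6 EX
cycle 22: I6 WR R6; I7→MUL
cycle 23: I7 RO
cycle 27: I7 EX
cycle 28: I7 WR R4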